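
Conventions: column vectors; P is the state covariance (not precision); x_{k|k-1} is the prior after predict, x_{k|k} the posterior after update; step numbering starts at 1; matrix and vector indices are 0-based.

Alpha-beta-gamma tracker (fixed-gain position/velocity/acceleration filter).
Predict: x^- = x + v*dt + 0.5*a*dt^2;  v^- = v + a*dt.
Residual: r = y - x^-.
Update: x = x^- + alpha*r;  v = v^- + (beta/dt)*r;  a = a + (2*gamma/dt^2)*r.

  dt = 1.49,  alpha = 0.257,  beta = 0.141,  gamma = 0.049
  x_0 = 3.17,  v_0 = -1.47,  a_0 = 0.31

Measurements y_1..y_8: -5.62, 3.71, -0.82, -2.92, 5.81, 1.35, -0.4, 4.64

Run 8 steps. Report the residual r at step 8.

resid = -3.9925

step 1: x_pred=1.3238  r=-6.9438  x^+=-0.4607  v^+=-1.6652  a^+=0.0035
step 2: x_pred=-2.9380  r=6.6480  x^+=-1.2295  v^+=-1.0309  a^+=0.2969
step 3: x_pred=-2.4359  r=1.6159  x^+=-2.0206  v^+=-0.4355  a^+=0.3683
step 4: x_pred=-2.2608  r=-0.6592  x^+=-2.4302  v^+=0.0508  a^+=0.3392
step 5: x_pred=-1.9780  r=7.7880  x^+=0.0235  v^+=1.2932  a^+=0.6830
step 6: x_pred=2.7084  r=-1.3584  x^+=2.3593  v^+=2.1822  a^+=0.6230
step 7: x_pred=6.3023  r=-6.7023  x^+=4.5798  v^+=2.4762  a^+=0.3271
step 8: x_pred=8.6325  r=-3.9925  x^+=7.6064  v^+=2.5858  a^+=0.1509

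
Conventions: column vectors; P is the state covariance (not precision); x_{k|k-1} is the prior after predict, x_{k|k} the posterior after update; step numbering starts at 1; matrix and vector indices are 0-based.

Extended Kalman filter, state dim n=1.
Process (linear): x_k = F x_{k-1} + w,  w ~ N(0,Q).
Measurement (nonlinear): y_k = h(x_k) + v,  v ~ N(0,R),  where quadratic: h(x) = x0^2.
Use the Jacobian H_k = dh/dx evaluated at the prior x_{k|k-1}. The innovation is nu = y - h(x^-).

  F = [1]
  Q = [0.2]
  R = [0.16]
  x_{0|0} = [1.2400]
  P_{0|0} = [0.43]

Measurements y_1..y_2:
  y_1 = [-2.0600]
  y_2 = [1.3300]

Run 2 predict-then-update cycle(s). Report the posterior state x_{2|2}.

step 1: x^-=[1.2400]  P^-=[0.6300]  H_jac=[2.4800]  S=[4.0348]  K=[0.3872]  nu=[-3.5976]  x^+=[-0.1531]  P^+=[0.0250]
step 2: x^-=[-0.1531]  P^-=[0.2250]  H_jac=[-0.3062]  S=[0.1811]  K=[-0.3804]  nu=[1.3066]  x^+=[-0.6502]  P^+=[0.1988]

x_post = [-0.6502]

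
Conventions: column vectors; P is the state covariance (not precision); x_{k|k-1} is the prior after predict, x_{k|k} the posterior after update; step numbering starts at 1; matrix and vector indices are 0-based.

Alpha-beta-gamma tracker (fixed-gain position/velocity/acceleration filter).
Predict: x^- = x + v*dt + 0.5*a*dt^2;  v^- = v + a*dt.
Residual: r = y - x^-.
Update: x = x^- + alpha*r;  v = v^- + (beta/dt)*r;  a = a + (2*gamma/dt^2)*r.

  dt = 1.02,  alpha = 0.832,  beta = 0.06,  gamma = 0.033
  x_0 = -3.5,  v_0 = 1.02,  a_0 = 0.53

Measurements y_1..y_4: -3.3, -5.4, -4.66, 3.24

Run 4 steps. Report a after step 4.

step 1: x_pred=-2.1839  r=-1.1161  x^+=-3.1125  v^+=1.4949  a^+=0.4592
step 2: x_pred=-1.3488  r=-4.0512  x^+=-4.7194  v^+=1.7250  a^+=0.2022
step 3: x_pred=-2.8547  r=-1.8053  x^+=-4.3567  v^+=1.8251  a^+=0.0877
step 4: x_pred=-2.4495  r=5.6895  x^+=2.2842  v^+=2.2492  a^+=0.4486

a_post = 0.4486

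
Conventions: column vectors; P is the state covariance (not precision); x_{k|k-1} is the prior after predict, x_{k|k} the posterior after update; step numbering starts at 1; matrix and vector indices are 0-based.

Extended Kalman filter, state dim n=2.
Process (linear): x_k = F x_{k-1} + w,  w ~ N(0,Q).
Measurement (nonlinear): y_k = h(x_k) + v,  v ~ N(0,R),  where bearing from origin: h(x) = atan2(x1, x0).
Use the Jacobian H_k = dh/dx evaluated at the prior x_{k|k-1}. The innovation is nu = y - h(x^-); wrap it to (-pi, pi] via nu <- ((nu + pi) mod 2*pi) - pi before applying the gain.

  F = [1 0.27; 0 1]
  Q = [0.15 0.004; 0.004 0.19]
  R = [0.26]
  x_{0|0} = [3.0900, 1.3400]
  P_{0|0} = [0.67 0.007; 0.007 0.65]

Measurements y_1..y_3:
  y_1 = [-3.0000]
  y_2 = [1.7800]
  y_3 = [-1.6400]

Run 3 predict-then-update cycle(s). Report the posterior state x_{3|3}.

step 1: x^-=[3.4518, 1.3400]  P^-=[0.8712 0.1865; 0.1865 0.8400]  H_jac=[-0.0977 0.2518]  S=[0.3124]  K=[-0.1223; 0.6186]  nu=[2.9129]  x^+=[3.0957, 3.1420]  P^+=[0.8665 0.2101; 0.2101 0.7204]
step 2: x^-=[3.9440, 3.1420]  P^-=[1.1825 0.4086; 0.4086 0.9104]  H_jac=[-0.1236 0.1551]  S=[0.2843]  K=[-0.2910; 0.3191]  nu=[1.1073]  x^+=[3.6218, 3.4954]  P^+=[1.1584 0.4350; 0.4350 0.8815]
step 3: x^-=[4.5656, 3.4954]  P^-=[1.6076 0.6771; 0.6771 1.0715]  H_jac=[-0.1057 0.1381]  S=[0.2786]  K=[-0.2744; 0.2741]  nu=[-2.2934]  x^+=[5.1949, 2.8667]  P^+=[1.5866 0.6980; 0.6980 1.0506]

x_post = [5.1949, 2.8667]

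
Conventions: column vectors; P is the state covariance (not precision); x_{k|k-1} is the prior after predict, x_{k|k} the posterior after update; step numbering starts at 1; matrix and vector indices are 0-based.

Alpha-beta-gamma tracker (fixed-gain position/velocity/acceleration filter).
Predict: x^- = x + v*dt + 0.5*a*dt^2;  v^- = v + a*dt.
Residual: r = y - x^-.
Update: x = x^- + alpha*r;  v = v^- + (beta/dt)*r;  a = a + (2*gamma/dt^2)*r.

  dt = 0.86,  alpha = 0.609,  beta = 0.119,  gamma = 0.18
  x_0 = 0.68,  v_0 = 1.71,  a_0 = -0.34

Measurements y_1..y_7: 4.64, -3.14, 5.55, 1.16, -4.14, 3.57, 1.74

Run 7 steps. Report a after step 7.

a_post = 4.2937

step 1: x_pred=2.0249  r=2.6151  x^+=3.6175  v^+=1.7795  a^+=0.9329
step 2: x_pred=5.4928  r=-8.6328  x^+=0.2354  v^+=1.3872  a^+=-3.2691
step 3: x_pred=0.2195  r=5.3305  x^+=3.4658  v^+=-0.6866  a^+=-0.6745
step 4: x_pred=2.6259  r=-1.4659  x^+=1.7332  v^+=-1.4695  a^+=-1.3880
step 5: x_pred=-0.0439  r=-4.0961  x^+=-2.5384  v^+=-3.2300  a^+=-3.3818
step 6: x_pred=-6.5668  r=10.1368  x^+=-0.3935  v^+=-4.7357  a^+=1.5523
step 7: x_pred=-3.8921  r=5.6321  x^+=-0.4622  v^+=-2.6214  a^+=4.2937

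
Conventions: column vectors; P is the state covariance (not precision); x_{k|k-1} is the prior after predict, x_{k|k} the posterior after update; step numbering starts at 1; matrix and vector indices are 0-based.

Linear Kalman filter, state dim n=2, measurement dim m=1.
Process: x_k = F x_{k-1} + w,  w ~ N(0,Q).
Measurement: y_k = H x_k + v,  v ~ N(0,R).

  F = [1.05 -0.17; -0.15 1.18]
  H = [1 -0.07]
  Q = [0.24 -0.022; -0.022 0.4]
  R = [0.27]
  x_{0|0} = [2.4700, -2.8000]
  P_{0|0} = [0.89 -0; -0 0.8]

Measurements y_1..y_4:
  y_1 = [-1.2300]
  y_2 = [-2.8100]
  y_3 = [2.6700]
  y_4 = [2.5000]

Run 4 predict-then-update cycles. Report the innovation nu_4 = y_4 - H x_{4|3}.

innov = [0.3169]

step 1: x^-=[3.0695, -3.6745]  P^-=[1.2443 -0.3227; -0.3227 1.5339]  S=[1.5670]  K=[0.8085; -0.2744]  nu=[-4.5567]  x^+=[-0.6146, -2.4240]  P^+=[0.2200 0.0250; 0.0250 1.4159]
step 2: x^-=[-0.2332, -2.7682]  P^-=[0.5146 -0.3091; -0.3091 2.3676]  S=[0.8395]  K=[0.6388; -0.5656]  nu=[-2.7706]  x^+=[-2.0030, -1.2012]  P^+=[0.1721 -0.0058; -0.0058 2.0991]
step 3: x^-=[-1.8989, -1.1169]  P^-=[0.4924 -0.4775; -0.4775 3.3287]  S=[0.8456]  K=[0.6219; -0.8402]  nu=[4.4907]  x^+=[0.8938, -4.8902]  P^+=[0.1654 -0.0356; -0.0356 2.7317]
step 4: x^-=[1.7698, -5.9045]  P^-=[0.5140 -0.6411; -0.6411 4.2200]  S=[0.8945]  K=[0.6249; -1.0470]  nu=[0.3169]  x^+=[1.9678, -6.2363]  P^+=[0.1648 -0.0559; -0.0559 3.2395]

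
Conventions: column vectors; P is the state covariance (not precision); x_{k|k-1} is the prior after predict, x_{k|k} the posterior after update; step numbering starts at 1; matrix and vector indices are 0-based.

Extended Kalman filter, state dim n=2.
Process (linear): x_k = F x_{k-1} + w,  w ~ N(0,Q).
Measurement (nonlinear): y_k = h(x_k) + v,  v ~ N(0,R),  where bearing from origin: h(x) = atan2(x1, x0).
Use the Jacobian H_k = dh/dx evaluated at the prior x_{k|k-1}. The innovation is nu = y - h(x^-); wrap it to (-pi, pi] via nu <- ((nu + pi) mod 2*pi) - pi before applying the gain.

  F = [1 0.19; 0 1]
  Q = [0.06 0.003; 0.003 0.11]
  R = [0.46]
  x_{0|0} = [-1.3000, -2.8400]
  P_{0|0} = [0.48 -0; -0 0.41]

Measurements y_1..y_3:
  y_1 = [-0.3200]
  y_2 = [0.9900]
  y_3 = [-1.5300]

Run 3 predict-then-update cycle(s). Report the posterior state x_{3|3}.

step 1: x^-=[-1.8396, -2.8400]  P^-=[0.5548 0.0809; 0.0809 0.5200]  H_jac=[0.2480 -0.1607]  S=[0.5011]  K=[0.2487; -0.1267]  nu=[1.8256]  x^+=[-1.3856, -3.0713]  P^+=[0.5238 0.0967; 0.0967 0.5120]
step 2: x^-=[-1.9692, -3.0713]  P^-=[0.6390 0.1970; 0.1970 0.6220]  H_jac=[0.2307 -0.1479]  S=[0.4942]  K=[0.2394; -0.0942]  nu=[3.1309]  x^+=[-1.2196, -3.3663]  P^+=[0.6107 0.2081; 0.2081 0.6176]
step 3: x^-=[-1.8592, -3.3663]  P^-=[0.7721 0.3284; 0.3284 0.7276]  H_jac=[0.2276 -0.1257]  S=[0.4927]  K=[0.2729; -0.0339]  nu=[0.5454]  x^+=[-1.7103, -3.3848]  P^+=[0.7354 0.3330; 0.3330 0.7270]

x_post = [-1.7103, -3.3848]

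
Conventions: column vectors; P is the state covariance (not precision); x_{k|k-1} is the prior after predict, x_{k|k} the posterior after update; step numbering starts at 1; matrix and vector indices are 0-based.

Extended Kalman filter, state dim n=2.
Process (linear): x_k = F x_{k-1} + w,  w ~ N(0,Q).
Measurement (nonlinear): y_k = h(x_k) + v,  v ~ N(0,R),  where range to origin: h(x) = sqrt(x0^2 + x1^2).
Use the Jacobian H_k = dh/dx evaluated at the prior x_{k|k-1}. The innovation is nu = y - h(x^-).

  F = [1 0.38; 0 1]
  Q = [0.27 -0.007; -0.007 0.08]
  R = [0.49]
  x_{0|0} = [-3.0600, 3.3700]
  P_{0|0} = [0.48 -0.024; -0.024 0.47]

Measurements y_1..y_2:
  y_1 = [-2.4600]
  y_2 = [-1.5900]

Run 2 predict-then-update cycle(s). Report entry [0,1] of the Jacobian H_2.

H_jac[0,1] = 0.9979

step 1: x^-=[-1.7794, 3.3700]  P^-=[0.7996 0.1476; 0.1476 0.5500]  H_jac=[-0.4669 0.8843]  S=[0.9725]  K=[-0.2497; 0.4292]  nu=[-6.2709]  x^+=[-0.2136, 0.6783]  P^+=[0.7390 0.2518; 0.2518 0.3708]
step 2: x^-=[0.0442, 0.6783]  P^-=[1.2539 0.3857; 0.3857 0.4508]  H_jac=[0.0650 0.9979]  S=[0.9943]  K=[0.4691; 0.4777]  nu=[-2.2697]  x^+=[-1.0206, -0.4059]  P^+=[1.0351 0.1629; 0.1629 0.2239]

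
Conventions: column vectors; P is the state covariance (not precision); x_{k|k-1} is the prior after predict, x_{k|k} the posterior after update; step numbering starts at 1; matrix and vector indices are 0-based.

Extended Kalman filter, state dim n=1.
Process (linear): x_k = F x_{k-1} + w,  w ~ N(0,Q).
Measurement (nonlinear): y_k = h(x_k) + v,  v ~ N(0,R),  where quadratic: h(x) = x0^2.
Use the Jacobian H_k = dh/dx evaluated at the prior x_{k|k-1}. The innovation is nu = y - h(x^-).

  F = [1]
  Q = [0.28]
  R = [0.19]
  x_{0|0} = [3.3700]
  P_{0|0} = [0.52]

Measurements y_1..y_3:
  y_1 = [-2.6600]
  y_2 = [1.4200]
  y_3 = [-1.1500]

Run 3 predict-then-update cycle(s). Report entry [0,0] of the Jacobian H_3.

step 1: x^-=[3.3700]  P^-=[0.8000]  H_jac=[6.7400]  S=[36.5321]  K=[0.1476]  nu=[-14.0169]  x^+=[1.3012]  P^+=[0.0042]
step 2: x^-=[1.3012]  P^-=[0.2842]  H_jac=[2.6023]  S=[2.1143]  K=[0.3497]  nu=[-0.2730]  x^+=[1.2057]  P^+=[0.0255]
step 3: x^-=[1.2057]  P^-=[0.3055]  H_jac=[2.4113]  S=[1.9666]  K=[0.3746]  nu=[-2.6037]  x^+=[0.2302]  P^+=[0.0295]

H_jac[0,0] = 2.4113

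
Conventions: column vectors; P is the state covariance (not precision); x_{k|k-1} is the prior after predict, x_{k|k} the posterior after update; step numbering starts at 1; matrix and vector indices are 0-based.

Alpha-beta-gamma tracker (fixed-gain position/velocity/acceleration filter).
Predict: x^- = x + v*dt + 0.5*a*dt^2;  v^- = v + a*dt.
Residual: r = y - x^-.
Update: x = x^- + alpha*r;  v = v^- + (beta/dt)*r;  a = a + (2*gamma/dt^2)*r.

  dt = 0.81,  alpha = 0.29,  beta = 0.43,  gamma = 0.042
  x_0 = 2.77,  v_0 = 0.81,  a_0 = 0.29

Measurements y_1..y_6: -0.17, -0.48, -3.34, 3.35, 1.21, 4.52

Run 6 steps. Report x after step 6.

x_post = 1.7142

step 1: x_pred=3.5212  r=-3.6912  x^+=2.4508  v^+=-0.9146  a^+=-0.1826
step 2: x_pred=1.6500  r=-2.1300  x^+=1.0323  v^+=-2.1933  a^+=-0.4553
step 3: x_pred=-0.8936  r=-2.4464  x^+=-1.6031  v^+=-3.8608  a^+=-0.7685
step 4: x_pred=-4.9824  r=8.3324  x^+=-2.5660  v^+=-0.0599  a^+=0.2983
step 5: x_pred=-2.5167  r=3.7267  x^+=-1.4359  v^+=2.1601  a^+=0.7754
step 6: x_pred=0.5681  r=3.9519  x^+=1.7142  v^+=4.8861  a^+=1.2814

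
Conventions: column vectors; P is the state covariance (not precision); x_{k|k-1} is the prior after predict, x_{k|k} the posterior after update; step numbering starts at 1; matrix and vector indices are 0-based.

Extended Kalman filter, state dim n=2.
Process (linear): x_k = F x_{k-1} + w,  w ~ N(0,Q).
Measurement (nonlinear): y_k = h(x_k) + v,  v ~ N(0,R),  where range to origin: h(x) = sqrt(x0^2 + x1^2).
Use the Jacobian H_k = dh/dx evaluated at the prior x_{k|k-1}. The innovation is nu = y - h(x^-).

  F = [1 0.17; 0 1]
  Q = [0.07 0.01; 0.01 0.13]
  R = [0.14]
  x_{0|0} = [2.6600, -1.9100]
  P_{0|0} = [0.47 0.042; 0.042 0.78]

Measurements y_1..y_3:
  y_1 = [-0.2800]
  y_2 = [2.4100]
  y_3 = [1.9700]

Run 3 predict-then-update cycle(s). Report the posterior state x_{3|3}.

x_post = [1.9015, 0.9800]

step 1: x^-=[2.3353, -1.9100]  P^-=[0.5768 0.1846; 0.1846 0.9100]  H_jac=[0.7741 -0.6331]  S=[0.6694]  K=[0.4924; -0.6472]  nu=[-3.2969]  x^+=[0.7119, 0.2236]  P^+=[0.4145 0.3979; 0.3979 0.6296]
step 2: x^-=[0.7499, 0.2236]  P^-=[0.6380 0.5150; 0.5150 0.7596]  H_jac=[0.9583 0.2857]  S=[1.0700]  K=[0.7090; 0.6641]  nu=[1.6275]  x^+=[1.9037, 1.3044]  P^+=[0.1002 0.0112; 0.0112 0.2878]
step 3: x^-=[2.1254, 1.3044]  P^-=[0.1824 0.0701; 0.0701 0.4178]  H_jac=[0.8523 0.5231]  S=[0.4493]  K=[0.4276; 0.6194]  nu=[-0.5238]  x^+=[1.9015, 0.9800]  P^+=[0.1002 -0.0489; -0.0489 0.2454]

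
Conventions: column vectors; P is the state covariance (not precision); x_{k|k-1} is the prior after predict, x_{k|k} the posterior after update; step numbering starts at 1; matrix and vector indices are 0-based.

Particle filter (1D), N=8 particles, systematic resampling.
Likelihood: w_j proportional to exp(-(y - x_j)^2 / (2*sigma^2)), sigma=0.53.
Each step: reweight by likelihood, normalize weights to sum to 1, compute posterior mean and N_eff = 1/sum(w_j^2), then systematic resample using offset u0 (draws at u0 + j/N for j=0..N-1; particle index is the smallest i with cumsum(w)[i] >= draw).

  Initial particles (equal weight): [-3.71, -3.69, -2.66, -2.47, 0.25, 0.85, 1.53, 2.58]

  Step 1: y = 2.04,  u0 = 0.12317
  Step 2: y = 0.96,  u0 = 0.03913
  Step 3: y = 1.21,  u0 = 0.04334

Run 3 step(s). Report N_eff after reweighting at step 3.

step 1: w=[0.0000, 0.0000, 0.0000, 0.0000, 0.0025, 0.0615, 0.4811, 0.4549]  mean=1.9626  Neff=2.2616  idx=[6, 6, 6, 6, 7, 7, 7, 7]
step 2: w=[0.2459, 0.2459, 0.2459, 0.2459, 0.0041, 0.0041, 0.0041, 0.0041]  mean=1.5472  Neff=4.1335  idx=[0, 0, 1, 1, 2, 2, 3, 3]
step 3: w=[0.1250, 0.1250, 0.1250, 0.1250, 0.1250, 0.1250, 0.1250, 0.1250]  mean=1.5300  Neff=8.0000  idx=[0, 1, 2, 3, 4, 5, 6, 7]

N_eff = 8.0000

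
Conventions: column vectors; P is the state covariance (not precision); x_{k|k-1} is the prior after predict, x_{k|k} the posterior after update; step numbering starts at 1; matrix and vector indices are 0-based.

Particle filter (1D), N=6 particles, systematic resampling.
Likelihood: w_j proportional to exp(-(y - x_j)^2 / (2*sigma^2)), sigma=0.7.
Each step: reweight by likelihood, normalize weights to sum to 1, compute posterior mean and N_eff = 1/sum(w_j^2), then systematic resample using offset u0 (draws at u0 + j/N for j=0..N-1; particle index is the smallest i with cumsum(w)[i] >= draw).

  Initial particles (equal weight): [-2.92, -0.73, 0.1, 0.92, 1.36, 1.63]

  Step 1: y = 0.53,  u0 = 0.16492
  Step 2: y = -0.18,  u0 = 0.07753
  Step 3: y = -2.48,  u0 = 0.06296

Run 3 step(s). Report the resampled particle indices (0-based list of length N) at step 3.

resampled_idx = [0, 0, 1, 2, 2, 3]

step 1: w=[0.0000, 0.0742, 0.3103, 0.3209, 0.1856, 0.1090]  mean=0.7022  Neff=3.9824  idx=[2, 2, 3, 3, 4, 5]
step 2: w=[0.3617, 0.3617, 0.1140, 0.1140, 0.0348, 0.0138]  mean=0.3520  Neff=3.4601  idx=[0, 0, 1, 1, 2, 3]
step 3: w=[0.2492, 0.2492, 0.2492, 0.2492, 0.0017, 0.0017]  mean=0.1027  Neff=4.0268  idx=[0, 0, 1, 2, 2, 3]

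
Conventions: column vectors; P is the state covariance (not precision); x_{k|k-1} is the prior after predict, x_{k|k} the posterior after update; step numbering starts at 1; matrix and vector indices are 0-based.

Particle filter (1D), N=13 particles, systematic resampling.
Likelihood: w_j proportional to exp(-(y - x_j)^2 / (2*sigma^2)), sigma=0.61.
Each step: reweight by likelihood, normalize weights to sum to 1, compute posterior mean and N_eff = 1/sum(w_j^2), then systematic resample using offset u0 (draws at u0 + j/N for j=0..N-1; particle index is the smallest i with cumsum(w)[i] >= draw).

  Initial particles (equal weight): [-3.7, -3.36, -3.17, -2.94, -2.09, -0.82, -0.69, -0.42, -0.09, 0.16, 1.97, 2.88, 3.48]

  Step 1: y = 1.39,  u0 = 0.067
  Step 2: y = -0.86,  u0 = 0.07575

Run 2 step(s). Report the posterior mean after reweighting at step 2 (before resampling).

step 1: w=[0.0000, 0.0000, 0.0000, 0.0000, 0.0000, 0.0016, 0.0034, 0.0138, 0.0592, 0.1471, 0.7149, 0.0569, 0.0032]  mean=1.5921  Neff=1.8529  idx=[8, 9, 9, 10, 10, 10, 10, 10, 10, 10, 10, 10, 11]
step 2: w=[0.4770, 0.2614, 0.2614, 0.0000, 0.0000, 0.0000, 0.0000, 0.0000, 0.0000, 0.0000, 0.0000, 0.0000, 0.0000]  mean=0.0411  Neff=2.7460  idx=[0, 0, 0, 0, 0, 0, 1, 1, 1, 2, 2, 2, 2]

post_mean = 0.0411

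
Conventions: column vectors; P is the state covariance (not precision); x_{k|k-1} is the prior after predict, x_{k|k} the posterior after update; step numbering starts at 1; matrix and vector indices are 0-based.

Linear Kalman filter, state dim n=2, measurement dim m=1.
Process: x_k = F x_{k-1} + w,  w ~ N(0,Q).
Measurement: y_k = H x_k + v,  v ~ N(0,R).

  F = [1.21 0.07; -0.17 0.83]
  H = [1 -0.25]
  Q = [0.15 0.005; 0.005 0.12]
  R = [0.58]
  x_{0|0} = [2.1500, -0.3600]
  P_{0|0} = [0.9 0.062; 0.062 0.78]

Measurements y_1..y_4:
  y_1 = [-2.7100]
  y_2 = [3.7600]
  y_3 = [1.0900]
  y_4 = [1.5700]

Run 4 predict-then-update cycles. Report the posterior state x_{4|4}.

x_post = [1.5320, -0.5243]

step 1: x^-=[2.5763, -0.6643]  P^-=[1.4820 -0.0733; -0.0733 0.6659]  S=[2.1403]  K=[0.7010; -0.1120]  nu=[-5.4524]  x^+=[-1.2458, -0.0535]  P^+=[0.4303 0.0948; 0.0948 0.6390]
step 2: x^-=[-1.5112, 0.1674]  P^-=[0.7992 0.0477; 0.0477 0.5459]  S=[1.3894]  K=[0.5666; -0.0639]  nu=[5.3130]  x^+=[1.4991, -0.1722]  P^+=[0.3531 0.0980; 0.0980 0.5402]
step 3: x^-=[1.8019, -0.3978]  P^-=[0.6862 0.0610; 0.0610 0.4747]  S=[1.2654]  K=[0.5303; -0.0456]  nu=[-0.8113]  x^+=[1.3717, -0.3608]  P^+=[0.3304 0.0916; 0.0916 0.4721]
step 4: x^-=[1.6345, -0.5326]  P^-=[0.6516 0.0553; 0.0553 0.4289]  S=[1.2308]  K=[0.5182; -0.0422]  nu=[-0.1976]  x^+=[1.5320, -0.5243]  P^+=[0.3211 0.0822; 0.0822 0.4267]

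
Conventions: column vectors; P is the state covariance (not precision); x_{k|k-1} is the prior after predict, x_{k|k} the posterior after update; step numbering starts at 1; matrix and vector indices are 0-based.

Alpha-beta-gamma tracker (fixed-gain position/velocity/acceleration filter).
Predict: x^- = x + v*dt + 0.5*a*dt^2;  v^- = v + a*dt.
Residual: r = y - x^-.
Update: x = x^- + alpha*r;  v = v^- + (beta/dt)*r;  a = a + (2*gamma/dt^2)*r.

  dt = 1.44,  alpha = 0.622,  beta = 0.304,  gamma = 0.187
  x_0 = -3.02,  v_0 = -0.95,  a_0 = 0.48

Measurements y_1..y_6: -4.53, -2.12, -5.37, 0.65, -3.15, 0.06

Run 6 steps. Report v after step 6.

step 1: x_pred=-3.8903  r=-0.6397  x^+=-4.2882  v^+=-0.3938  a^+=0.3646
step 2: x_pred=-4.4773  r=2.3573  x^+=-3.0111  v^+=0.6289  a^+=0.7898
step 3: x_pred=-1.2866  r=-4.0834  x^+=-3.8265  v^+=0.9041  a^+=0.0533
step 4: x_pred=-2.4693  r=3.1193  x^+=-0.5291  v^+=1.6394  a^+=0.6159
step 5: x_pred=2.4702  r=-5.6202  x^+=-1.0256  v^+=1.3398  a^+=-0.3978
step 6: x_pred=0.4914  r=-0.4314  x^+=0.2231  v^+=0.6760  a^+=-0.4756

v_post = 0.6760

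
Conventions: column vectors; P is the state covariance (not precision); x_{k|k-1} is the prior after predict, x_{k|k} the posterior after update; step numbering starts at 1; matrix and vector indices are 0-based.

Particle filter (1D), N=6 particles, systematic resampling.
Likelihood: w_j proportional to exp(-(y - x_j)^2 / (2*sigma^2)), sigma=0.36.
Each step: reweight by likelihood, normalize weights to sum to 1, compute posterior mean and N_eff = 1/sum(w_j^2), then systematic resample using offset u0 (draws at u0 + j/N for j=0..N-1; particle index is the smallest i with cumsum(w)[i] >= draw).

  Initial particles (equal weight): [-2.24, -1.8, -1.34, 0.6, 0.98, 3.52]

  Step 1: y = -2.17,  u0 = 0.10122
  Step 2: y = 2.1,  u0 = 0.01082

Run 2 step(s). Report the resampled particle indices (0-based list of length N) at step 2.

resampled_idx = [3, 3, 4, 4, 5, 5]

step 1: w=[0.5979, 0.3593, 0.0427, 0.0000, 0.0000, 0.0000]  mean=-2.0434  Neff=2.0471  idx=[0, 0, 0, 1, 1, 1]
step 2: w=[0.0000, 0.0000, 0.0000, 0.3333, 0.3333, 0.3333]  mean=-1.8000  Neff=3.0000  idx=[3, 3, 4, 4, 5, 5]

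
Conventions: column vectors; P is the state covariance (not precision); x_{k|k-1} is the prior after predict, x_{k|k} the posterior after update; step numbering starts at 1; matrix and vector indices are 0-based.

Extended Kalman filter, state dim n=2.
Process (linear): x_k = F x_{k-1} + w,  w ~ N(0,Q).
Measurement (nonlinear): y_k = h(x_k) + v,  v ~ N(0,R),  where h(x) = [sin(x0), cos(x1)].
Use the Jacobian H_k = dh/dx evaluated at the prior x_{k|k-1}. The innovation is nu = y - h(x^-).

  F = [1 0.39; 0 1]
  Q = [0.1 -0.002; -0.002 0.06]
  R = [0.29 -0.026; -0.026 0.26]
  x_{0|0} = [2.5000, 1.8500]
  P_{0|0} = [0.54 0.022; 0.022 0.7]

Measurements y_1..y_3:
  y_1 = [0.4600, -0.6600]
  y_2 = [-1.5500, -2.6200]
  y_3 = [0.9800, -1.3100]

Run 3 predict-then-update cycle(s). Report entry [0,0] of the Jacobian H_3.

step 1: x^-=[3.2215, 1.8500]  P^-=[0.7636 0.2930; 0.2930 0.7600]  H_jac=[-0.9968 0.0000; 0.0000 -0.9613]  S=[1.0488 0.2548; 0.2548 0.9623]  K=[-0.6997 -0.1075; -0.1005 -0.7326]  nu=[0.5398, -0.3844]  x^+=[2.8851, 2.0773]  P^+=[0.2008 0.0101; 0.0101 0.1954]
step 2: x^-=[3.6953, 2.0773]  P^-=[0.3384 0.0844; 0.0844 0.2554]  H_jac=[-0.8506 0.0000; 0.0000 -0.8744]  S=[0.5348 0.0367; 0.0367 0.4553]  K=[-0.5300 -0.1192; -0.1010 -0.4824]  nu=[-1.0242, -2.1348]  x^+=[4.4926, 3.2107]  P^+=[0.1770 0.0197; 0.0197 0.1404]
step 3: x^-=[5.7448, 3.2107]  P^-=[0.3138 0.0725; 0.0725 0.2004]  H_jac=[0.8585 0.0000; 0.0000 0.0690]  S=[0.5213 -0.0217; -0.0217 0.2610]  K=[0.5194 0.0624; 0.1220 0.0632]  nu=[1.4928, -0.3124]  x^+=[6.5006, 3.3730]  P^+=[0.1735 0.0393; 0.0393 0.1920]

H_jac[0,0] = 0.8585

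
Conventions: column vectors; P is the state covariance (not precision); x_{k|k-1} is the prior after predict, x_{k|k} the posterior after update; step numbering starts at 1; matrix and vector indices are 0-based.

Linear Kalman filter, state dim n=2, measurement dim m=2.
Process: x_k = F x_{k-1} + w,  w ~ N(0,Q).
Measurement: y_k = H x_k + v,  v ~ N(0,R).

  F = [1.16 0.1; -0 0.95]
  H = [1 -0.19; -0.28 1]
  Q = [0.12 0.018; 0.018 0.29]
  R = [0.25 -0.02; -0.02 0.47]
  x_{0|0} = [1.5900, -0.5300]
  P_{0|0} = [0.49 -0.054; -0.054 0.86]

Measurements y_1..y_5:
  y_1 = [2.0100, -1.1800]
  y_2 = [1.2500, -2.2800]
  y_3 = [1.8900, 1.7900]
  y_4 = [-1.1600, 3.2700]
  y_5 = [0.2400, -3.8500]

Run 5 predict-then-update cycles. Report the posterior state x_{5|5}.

x_post = [0.2679, -1.0700]

step 1: x^-=[1.7914, -0.5035]  P^-=[0.7754 0.0402; 0.0402 1.0661]  S=[1.0486 -0.3974; -0.3974 1.5744]  K=[0.7625 0.0801; 0.1095 0.6977]  nu=[0.1229, -0.1749]  x^+=[1.8711, -0.6121]  P^+=[0.2041 0.0795; 0.0795 0.3480]
step 2: x^-=[2.1093, -0.5815]  P^-=[0.4166 0.1387; 0.1387 0.6041]  S=[0.6357 -0.1053; -0.1053 1.0290]  K=[0.6281 0.0857; 0.1309 0.5627]  nu=[-0.9698, -1.1079]  x^+=[1.4052, -1.3318]  P^+=[0.1696 0.0752; 0.0752 0.2829]
step 3: x^-=[1.4969, -1.2652]  P^-=[0.3685 0.1278; 0.1278 0.5453]  S=[0.5896 -0.0922; -0.0922 0.9727]  K=[0.5966 0.0818; 0.1248 0.5357]  nu=[0.1528, 3.4743]  x^+=[1.8723, 0.6150]  P^+=[0.1611 0.0717; 0.0717 0.2693]
step 4: x^-=[2.2334, 0.5843]  P^-=[0.3561 0.1225; 0.1225 0.5331]  S=[0.5788 -0.0919; -0.0919 0.9624]  K=[0.5877 0.0799; 0.1209 0.5298]  nu=[-3.2824, 3.3111]  x^+=[0.5687, 1.9417]  P^+=[0.1587 0.0702; 0.0702 0.2663]
step 5: x^-=[0.8538, 1.8447]  P^-=[0.3525 0.1207; 0.1207 0.5303]  S=[0.5758 -0.0924; -0.0924 0.9604]  K=[0.5851 0.0792; 0.1194 0.5285]  nu=[-0.2634, -5.4556]  x^+=[0.2679, -1.0700]  P^+=[0.1579 0.0697; 0.0697 0.2655]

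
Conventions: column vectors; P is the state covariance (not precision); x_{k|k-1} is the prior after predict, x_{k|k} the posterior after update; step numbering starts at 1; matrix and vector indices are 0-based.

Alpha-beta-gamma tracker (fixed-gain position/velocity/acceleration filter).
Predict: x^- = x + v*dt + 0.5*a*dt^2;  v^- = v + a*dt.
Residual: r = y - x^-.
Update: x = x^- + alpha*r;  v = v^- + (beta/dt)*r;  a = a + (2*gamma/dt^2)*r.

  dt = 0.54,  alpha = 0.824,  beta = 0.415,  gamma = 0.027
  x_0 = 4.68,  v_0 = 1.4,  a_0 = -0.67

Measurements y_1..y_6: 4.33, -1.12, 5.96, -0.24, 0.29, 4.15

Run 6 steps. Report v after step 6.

step 1: x_pred=5.3383  r=-1.0083  x^+=4.5075  v^+=0.2633  a^+=-0.8567
step 2: x_pred=4.5247  r=-5.6447  x^+=-0.1265  v^+=-4.5374  a^+=-1.9020
step 3: x_pred=-2.8541  r=8.8141  x^+=4.4087  v^+=1.2092  a^+=-0.2698
step 4: x_pred=5.0224  r=-5.2624  x^+=0.6862  v^+=-2.9807  a^+=-1.2443
step 5: x_pred=-1.1048  r=1.3948  x^+=0.0445  v^+=-2.5807  a^+=-0.9860
step 6: x_pred=-1.4928  r=5.6428  x^+=3.1569  v^+=1.2235  a^+=0.0589

v_post = 1.2235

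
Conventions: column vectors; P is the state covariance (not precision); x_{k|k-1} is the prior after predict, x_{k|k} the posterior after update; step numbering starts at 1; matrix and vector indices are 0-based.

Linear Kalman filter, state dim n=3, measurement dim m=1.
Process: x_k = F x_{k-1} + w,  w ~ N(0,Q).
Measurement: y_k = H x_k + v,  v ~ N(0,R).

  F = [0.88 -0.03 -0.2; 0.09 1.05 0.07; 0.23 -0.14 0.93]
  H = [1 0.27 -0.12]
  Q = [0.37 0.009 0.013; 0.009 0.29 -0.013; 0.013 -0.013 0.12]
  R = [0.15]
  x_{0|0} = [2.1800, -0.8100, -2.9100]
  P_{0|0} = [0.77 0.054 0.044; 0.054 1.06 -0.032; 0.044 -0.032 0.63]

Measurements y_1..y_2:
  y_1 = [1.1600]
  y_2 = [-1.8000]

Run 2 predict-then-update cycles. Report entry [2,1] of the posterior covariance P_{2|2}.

P_post[2,1] = -0.2683

step 1: x^-=[2.5247, -0.8580, -2.0915]  P^-=[0.9737 0.0862 0.0831; 0.0862 1.4740 -0.1261; 0.0831 -0.1261 0.7501]  S=[1.2768]  K=[0.7731; 0.3911; -0.0321]  nu=[-1.3840]  x^+=[1.4548, -1.3993, -2.0471]  P^+=[0.2107 -0.2998 0.1147; -0.2998 1.2787 -0.1100; 0.1147 -0.1100 0.7488]
step 2: x^-=[1.7316, -1.4816, -1.3733]  P^-=[0.5384 -0.2729 0.0494; -0.2729 1.6338 -0.3114; 0.0494 -0.3114 0.9009]  S=[0.6814]  K=[0.6733; 0.3017; -0.2096]  nu=[-3.2963]  x^+=[-0.4877, -2.4760, -0.6824]  P^+=[0.2295 -0.4113 0.1455; -0.4113 1.5718 -0.2683; 0.1455 -0.2683 0.8709]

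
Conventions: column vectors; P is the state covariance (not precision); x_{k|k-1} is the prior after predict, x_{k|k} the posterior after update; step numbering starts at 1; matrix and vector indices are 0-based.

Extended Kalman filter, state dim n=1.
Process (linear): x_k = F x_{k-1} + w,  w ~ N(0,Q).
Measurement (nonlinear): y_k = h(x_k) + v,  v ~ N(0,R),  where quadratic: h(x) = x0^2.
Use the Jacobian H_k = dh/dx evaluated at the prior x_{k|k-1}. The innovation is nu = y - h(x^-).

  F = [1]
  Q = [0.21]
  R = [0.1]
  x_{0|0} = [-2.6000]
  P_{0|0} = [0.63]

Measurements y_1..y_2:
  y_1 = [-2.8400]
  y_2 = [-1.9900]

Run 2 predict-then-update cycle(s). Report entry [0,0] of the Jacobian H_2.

H_jac[0,0] = -1.5239

step 1: x^-=[-2.6000]  P^-=[0.8400]  H_jac=[-5.2000]  S=[22.8136]  K=[-0.1915]  nu=[-9.6000]  x^+=[-0.7619]  P^+=[0.0037]
step 2: x^-=[-0.7619]  P^-=[0.2137]  H_jac=[-1.5239]  S=[0.5962]  K=[-0.5462]  nu=[-2.5706]  x^+=[0.6420]  P^+=[0.0358]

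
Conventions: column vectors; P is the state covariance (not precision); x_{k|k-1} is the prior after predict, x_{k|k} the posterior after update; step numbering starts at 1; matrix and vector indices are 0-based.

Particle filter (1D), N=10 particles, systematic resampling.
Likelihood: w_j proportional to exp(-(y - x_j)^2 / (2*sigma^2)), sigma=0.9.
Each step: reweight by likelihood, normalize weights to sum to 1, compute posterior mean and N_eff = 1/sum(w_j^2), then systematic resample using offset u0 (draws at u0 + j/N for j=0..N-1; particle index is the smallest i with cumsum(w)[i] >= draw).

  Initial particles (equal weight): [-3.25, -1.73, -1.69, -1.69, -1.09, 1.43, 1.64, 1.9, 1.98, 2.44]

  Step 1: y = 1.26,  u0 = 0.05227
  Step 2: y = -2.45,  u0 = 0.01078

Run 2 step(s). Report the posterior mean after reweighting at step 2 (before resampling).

step 1: w=[0.0000, 0.0010, 0.0012, 0.0012, 0.0085, 0.2539, 0.2364, 0.2007, 0.1877, 0.1094]  mean=1.7554  Neff=4.8108  idx=[5, 5, 5, 6, 6, 7, 7, 8, 8, 9]
step 2: w=[0.2488, 0.2488, 0.2488, 0.0886, 0.0886, 0.0229, 0.0229, 0.0148, 0.0148, 0.0011]  mean=1.5060  Neff=4.9279  idx=[0, 0, 0, 1, 1, 2, 2, 2, 3, 4]

post_mean = 1.5060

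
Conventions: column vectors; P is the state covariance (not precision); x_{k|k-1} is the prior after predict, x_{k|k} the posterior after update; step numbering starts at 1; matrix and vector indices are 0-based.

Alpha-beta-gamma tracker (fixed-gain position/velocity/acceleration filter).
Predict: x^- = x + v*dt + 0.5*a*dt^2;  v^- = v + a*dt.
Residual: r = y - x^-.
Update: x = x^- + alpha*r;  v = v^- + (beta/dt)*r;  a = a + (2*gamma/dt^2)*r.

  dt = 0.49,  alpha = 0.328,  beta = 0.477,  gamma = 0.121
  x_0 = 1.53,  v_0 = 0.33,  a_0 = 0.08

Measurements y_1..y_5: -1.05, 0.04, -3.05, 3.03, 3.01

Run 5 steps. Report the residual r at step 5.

step 1: x_pred=1.7013  r=-2.7513  x^+=0.7989  v^+=-2.3091  a^+=-2.6931
step 2: x_pred=-0.6559  r=0.6959  x^+=-0.4276  v^+=-2.9513  a^+=-1.9917
step 3: x_pred=-2.1129  r=-0.9371  x^+=-2.4202  v^+=-4.8395  a^+=-2.9362
step 4: x_pred=-5.1441  r=8.1741  x^+=-2.4630  v^+=1.6790  a^+=5.3025
step 5: x_pred=-1.0037  r=4.0137  x^+=0.3128  v^+=8.1845  a^+=9.3480

resid = 4.0137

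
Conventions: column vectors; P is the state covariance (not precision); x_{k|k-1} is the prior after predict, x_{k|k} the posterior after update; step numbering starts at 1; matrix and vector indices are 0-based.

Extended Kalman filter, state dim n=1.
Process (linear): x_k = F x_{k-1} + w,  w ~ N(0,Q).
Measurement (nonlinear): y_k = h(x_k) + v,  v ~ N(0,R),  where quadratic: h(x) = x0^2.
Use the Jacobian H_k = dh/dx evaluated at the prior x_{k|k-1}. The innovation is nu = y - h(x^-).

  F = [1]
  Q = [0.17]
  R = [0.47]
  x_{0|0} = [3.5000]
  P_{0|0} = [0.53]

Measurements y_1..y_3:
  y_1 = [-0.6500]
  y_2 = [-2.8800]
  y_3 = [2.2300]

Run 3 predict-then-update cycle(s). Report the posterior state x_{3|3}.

step 1: x^-=[3.5000]  P^-=[0.7000]  H_jac=[7.0000]  S=[34.7700]  K=[0.1409]  nu=[-12.9000]  x^+=[1.6821]  P^+=[0.0095]
step 2: x^-=[1.6821]  P^-=[0.1795]  H_jac=[3.3641]  S=[2.5010]  K=[0.2414]  nu=[-5.7093]  x^+=[0.3039]  P^+=[0.0337]
step 3: x^-=[0.3039]  P^-=[0.2037]  H_jac=[0.6077]  S=[0.5452]  K=[0.2271]  nu=[2.1377]  x^+=[0.7893]  P^+=[0.1756]

x_post = [0.7893]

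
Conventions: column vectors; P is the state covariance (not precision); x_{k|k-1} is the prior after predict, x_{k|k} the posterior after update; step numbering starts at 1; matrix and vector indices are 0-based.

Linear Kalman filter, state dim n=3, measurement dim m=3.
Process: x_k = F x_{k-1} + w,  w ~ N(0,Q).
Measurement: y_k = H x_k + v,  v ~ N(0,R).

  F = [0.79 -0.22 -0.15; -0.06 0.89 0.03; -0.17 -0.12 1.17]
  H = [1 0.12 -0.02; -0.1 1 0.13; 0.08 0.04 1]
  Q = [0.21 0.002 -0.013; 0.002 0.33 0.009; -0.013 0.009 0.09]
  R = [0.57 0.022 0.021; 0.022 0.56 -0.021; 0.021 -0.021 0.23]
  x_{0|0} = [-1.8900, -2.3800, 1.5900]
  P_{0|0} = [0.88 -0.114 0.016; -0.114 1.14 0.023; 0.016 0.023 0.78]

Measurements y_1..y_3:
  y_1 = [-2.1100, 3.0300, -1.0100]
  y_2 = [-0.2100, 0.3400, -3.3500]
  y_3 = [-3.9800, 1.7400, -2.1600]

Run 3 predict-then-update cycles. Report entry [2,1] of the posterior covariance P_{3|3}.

step 1: x^-=[-1.2080, -1.9571, 2.4672]  P^-=[0.8693 -0.3508 -0.2217; -0.3508 1.2502 -0.0373; -0.2217 -0.0373 1.1821]  S=[1.3826 -0.2937 -0.1703; -0.2937 1.9051 0.1314; -0.1703 0.1314 1.3790]  K=[0.5640 -0.1555 -0.0361; -0.0106 0.6758 -0.0769; -0.0773 0.0033 0.8334]  nu=[-0.6178, 4.5456, -3.3023]  x^+=[-2.1440, 1.3751, -0.2222]  P^+=[0.3217 -0.0395 -0.0173; -0.0395 0.3816 -0.0442; -0.0173 -0.0442 0.1932]
step 2: x^-=[-1.9630, 1.3458, -0.0605]  P^-=[0.4485 -0.1115 -0.0837; -0.1115 0.6355 -0.0606; -0.0837 -0.0606 0.3869]  S=[1.0047 -0.0685 -0.0441; -0.0685 1.2153 -0.0107; -0.0441 -0.0107 0.6018]  K=[0.4244 -0.1142 -0.0577; -0.0009 0.5250 -0.0639; -0.0709 -0.0001 0.6225]  nu=[1.5903, -1.1942, -3.1863]  x^+=[-0.9677, 0.9211, -2.1567]  P^+=[0.2410 -0.0267 -0.0202; -0.0267 0.2973 -0.0355; -0.0202 -0.0355 0.1447]
step 3: x^-=[-0.6436, 0.8131, -2.4694]  P^-=[0.3898 -0.0831 -0.0721; -0.0831 0.5675 -0.0467; -0.0721 -0.0467 0.3163]  S=[0.9512 -0.0411 -0.0330; -0.0411 1.1431 -0.0071; -0.0330 -0.0071 0.5339]  K=[0.3943 -0.1012 -0.0597; 0.0050 0.4983 -0.0505; -0.0682 0.0025 0.5739]  nu=[-3.4834, 1.1835, 0.3283]  x^+=[-2.1566, 1.3688, -2.0402]  P^+=[0.2235 -0.0217 -0.0203; -0.0217 0.2821 -0.0315; -0.0203 -0.0315 0.1334]

P_post[2,1] = -0.0315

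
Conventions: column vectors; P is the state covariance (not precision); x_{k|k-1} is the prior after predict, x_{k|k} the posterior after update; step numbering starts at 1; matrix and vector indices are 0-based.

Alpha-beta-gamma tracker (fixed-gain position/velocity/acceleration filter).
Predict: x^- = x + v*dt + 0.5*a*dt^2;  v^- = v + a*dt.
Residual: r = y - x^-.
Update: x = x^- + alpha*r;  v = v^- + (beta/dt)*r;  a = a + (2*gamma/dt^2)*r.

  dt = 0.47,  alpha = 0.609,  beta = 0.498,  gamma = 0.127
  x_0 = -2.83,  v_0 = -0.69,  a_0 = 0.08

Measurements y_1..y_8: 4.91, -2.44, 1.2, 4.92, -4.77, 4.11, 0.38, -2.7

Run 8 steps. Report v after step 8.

v_post = -3.0620

step 1: x_pred=-3.1455  r=8.0555  x^+=1.7603  v^+=7.8830  a^+=9.3425
step 2: x_pred=6.4972  r=-8.9372  x^+=1.0544  v^+=2.8043  a^+=-0.9338
step 3: x_pred=2.2693  r=-1.0693  x^+=1.6181  v^+=1.2324  a^+=-2.1634
step 4: x_pred=1.9584  r=2.9616  x^+=3.7620  v^+=3.3536  a^+=1.2420
step 5: x_pred=5.4754  r=-10.2454  x^+=-0.7640  v^+=-6.9184  a^+=-10.5386
step 6: x_pred=-5.1797  r=9.2897  x^+=0.4777  v^+=-2.0284  a^+=0.1431
step 7: x_pred=-0.4598  r=0.8398  x^+=0.0516  v^+=-1.0713  a^+=1.1087
step 8: x_pred=-0.3294  r=-2.3706  x^+=-1.7731  v^+=-3.0620  a^+=-1.6171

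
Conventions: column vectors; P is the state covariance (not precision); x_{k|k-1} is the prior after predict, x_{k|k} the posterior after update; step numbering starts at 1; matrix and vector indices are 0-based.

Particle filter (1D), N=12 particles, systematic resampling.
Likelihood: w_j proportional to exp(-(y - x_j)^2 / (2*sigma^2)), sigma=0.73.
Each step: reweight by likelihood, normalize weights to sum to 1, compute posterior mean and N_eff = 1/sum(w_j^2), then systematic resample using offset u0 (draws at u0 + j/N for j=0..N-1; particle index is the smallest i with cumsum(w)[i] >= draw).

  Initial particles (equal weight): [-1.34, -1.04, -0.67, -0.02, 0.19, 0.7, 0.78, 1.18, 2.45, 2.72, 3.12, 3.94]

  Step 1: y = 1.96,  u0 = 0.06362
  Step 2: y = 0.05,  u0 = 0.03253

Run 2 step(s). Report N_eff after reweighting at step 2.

N_eff = 4.4287

step 1: w=[0.0000, 0.0001, 0.0005, 0.0089, 0.0187, 0.0797, 0.0957, 0.1997, 0.2821, 0.2056, 0.1000, 0.0089]  mean=1.9666  Neff=5.3257  idx=[5, 6, 7, 7, 7, 8, 8, 8, 9, 9, 10, 10]
step 2: w=[0.3057, 0.2756, 0.1371, 0.1371, 0.1371, 0.0020, 0.0020, 0.0020, 0.0006, 0.0006, 0.0001, 0.0001]  mean=0.9328  Neff=4.4287  idx=[0, 0, 0, 0, 1, 1, 1, 2, 2, 3, 4, 4]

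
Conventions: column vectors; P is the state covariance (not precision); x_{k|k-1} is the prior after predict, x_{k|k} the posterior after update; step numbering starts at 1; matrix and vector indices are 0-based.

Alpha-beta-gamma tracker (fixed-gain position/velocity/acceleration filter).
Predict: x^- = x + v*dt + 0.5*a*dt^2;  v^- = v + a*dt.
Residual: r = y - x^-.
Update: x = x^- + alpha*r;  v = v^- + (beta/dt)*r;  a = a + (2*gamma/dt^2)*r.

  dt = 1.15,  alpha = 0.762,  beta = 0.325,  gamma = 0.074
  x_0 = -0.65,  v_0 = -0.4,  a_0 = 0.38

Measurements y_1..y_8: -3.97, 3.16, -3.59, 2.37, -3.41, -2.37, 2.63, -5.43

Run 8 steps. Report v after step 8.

v_post = -1.0612

step 1: x_pred=-0.8587  r=-3.1113  x^+=-3.2295  v^+=-0.8423  a^+=0.0318
step 2: x_pred=-4.1771  r=7.3371  x^+=1.4138  v^+=1.2678  a^+=0.8529
step 3: x_pred=3.4358  r=-7.0258  x^+=-1.9179  v^+=0.2631  a^+=0.0667
step 4: x_pred=-1.5712  r=3.9412  x^+=1.4320  v^+=1.4536  a^+=0.5077
step 5: x_pred=3.4394  r=-6.8494  x^+=-1.7798  v^+=0.1018  a^+=-0.2588
step 6: x_pred=-1.8339  r=-0.5361  x^+=-2.2424  v^+=-0.3473  a^+=-0.3188
step 7: x_pred=-2.8526  r=5.4826  x^+=1.3251  v^+=0.8355  a^+=0.2948
step 8: x_pred=2.4809  r=-7.9109  x^+=-3.5472  v^+=-1.0612  a^+=-0.5905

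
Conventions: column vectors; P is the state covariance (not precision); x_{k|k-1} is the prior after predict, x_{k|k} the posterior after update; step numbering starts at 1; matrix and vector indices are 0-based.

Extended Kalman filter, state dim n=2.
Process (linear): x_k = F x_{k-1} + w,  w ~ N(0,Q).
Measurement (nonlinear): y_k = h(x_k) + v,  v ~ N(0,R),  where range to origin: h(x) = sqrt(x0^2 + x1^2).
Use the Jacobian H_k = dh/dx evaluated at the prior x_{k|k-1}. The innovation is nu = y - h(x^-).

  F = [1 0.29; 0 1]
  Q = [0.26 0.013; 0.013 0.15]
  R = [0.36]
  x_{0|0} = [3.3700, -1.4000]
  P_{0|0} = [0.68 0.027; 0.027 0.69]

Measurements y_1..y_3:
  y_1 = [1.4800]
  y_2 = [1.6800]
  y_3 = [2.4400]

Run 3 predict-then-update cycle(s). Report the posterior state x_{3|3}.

x_post = [1.3260, -1.4263]

step 1: x^-=[2.9640, -1.4000]  P^-=[1.0137 0.2401; 0.2401 0.8400]  H_jac=[0.9042 -0.4271]  S=[1.1566]  K=[0.7038; -0.1225]  nu=[-1.7980]  x^+=[1.6985, -1.1798]  P^+=[0.4407 0.3398; 0.3398 0.8227]
step 2: x^-=[1.3563, -1.1798]  P^-=[0.9670 0.5914; 0.5914 0.9727]  H_jac=[0.7545 -0.6563]  S=[0.7438]  K=[0.4591; -0.2583]  nu=[-0.1177]  x^+=[1.3023, -1.1494]  P^+=[0.8102 0.6796; 0.6796 0.9230]
step 3: x^-=[0.9690, -1.1494]  P^-=[1.5420 0.9603; 0.9603 1.0730]  H_jac=[0.6446 -0.7646]  S=[0.6814]  K=[0.3812; -0.2956]  nu=[0.9367]  x^+=[1.3260, -1.4263]  P^+=[1.4430 1.0370; 1.0370 1.0135]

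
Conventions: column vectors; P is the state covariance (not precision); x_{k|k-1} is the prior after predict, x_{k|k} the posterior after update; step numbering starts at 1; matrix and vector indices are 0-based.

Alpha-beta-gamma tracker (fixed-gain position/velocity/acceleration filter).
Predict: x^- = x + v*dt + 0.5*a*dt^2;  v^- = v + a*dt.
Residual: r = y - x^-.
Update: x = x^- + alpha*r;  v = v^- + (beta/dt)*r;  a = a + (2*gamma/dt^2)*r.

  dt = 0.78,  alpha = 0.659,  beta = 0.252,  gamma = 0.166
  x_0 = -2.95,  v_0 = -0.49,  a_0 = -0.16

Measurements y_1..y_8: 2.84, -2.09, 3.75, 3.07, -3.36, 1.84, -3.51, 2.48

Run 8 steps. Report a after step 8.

step 1: x_pred=-3.3809  r=6.2209  x^+=0.7187  v^+=1.3950  a^+=3.2347
step 2: x_pred=2.7908  r=-4.8808  x^+=-0.4257  v^+=2.3412  a^+=0.5713
step 3: x_pred=1.5743  r=2.1757  x^+=3.0081  v^+=3.4897  a^+=1.7586
step 4: x_pred=6.2650  r=-3.1950  x^+=4.1595  v^+=3.8292  a^+=0.0151
step 5: x_pred=7.1508  r=-10.5108  x^+=0.2242  v^+=0.4451  a^+=-5.7206
step 6: x_pred=-1.1688  r=3.0088  x^+=0.8140  v^+=-3.0449  a^+=-4.0787
step 7: x_pred=-2.8018  r=-0.7082  x^+=-3.2685  v^+=-6.4551  a^+=-4.4652
step 8: x_pred=-9.6618  r=12.1418  x^+=-1.6604  v^+=-6.0152  a^+=2.1605

a_post = 2.1605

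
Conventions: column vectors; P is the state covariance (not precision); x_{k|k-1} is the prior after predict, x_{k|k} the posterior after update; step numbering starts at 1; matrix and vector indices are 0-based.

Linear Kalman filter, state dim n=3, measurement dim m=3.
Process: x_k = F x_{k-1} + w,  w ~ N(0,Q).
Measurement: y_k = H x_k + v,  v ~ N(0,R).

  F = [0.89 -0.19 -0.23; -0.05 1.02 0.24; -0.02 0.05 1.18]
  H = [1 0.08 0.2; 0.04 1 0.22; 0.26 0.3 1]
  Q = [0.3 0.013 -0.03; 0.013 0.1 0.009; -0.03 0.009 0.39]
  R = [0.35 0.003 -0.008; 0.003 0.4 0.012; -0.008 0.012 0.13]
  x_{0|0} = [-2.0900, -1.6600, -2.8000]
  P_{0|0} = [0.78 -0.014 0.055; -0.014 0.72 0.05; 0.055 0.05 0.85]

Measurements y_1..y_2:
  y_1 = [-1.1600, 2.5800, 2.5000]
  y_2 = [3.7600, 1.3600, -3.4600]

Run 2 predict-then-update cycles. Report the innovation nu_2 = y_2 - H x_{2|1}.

innov = [5.2791, -1.0571, -6.1384]

step 1: x^-=[-0.9007, -2.2607, -3.3452]  P^-=[0.9754 -0.2226 -0.2359; -0.2226 0.9246 0.3448; -0.2359 0.3448 1.5790]  S=[1.2755 -0.0166 0.3123; -0.0166 1.5323 0.9310; 0.3123 0.9310 1.9076]  K=[0.7390 -0.0804 -0.1075; -0.0499 0.6565 -0.0164; -0.1460 -0.1234 0.9339]  nu=[0.5906, 5.6127, 6.7576]  x^+=[-1.6416, 1.2837, 2.1869]  P^+=[0.2784 -0.0234 -0.0862; -0.0234 0.2789 -0.0714; -0.0862 -0.0714 0.1649]
step 2: x^-=[-2.2080, 1.9163, 2.6776]  P^-=[0.5763 -0.0834 -0.1576; -0.0834 0.3699 -0.0106; -0.1576 -0.0106 0.6162]  S=[0.8766 -0.0391 0.0799; -0.0391 0.7865 0.2152; 0.0799 0.2152 0.7171]  K=[0.6197 -0.0638 -0.0956; -0.0405 0.4682 -0.0263; -0.1202 -0.0839 0.8363]  nu=[5.2791, -1.0571, -6.1384]  x^+=[1.7181, 1.3690, -3.0014]  P^+=[0.2336 -0.0180 -0.0735; -0.0180 0.1991 -0.0525; -0.0735 -0.0525 0.1435]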